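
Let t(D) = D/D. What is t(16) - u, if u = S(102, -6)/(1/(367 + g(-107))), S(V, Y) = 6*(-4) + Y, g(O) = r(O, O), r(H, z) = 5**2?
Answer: 11761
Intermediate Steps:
t(D) = 1
r(H, z) = 25
g(O) = 25
S(V, Y) = -24 + Y
u = -11760 (u = (-24 - 6)/(1/(367 + 25)) = -30/(1/392) = -30/1/392 = -30*392 = -11760)
t(16) - u = 1 - 1*(-11760) = 1 + 11760 = 11761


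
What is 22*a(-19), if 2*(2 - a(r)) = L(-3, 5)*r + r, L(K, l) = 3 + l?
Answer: 1925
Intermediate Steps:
a(r) = 2 - 9*r/2 (a(r) = 2 - ((3 + 5)*r + r)/2 = 2 - (8*r + r)/2 = 2 - 9*r/2)
22*a(-19) = 22*(2 - 9/2*(-19)) = 22*(2 + 171/2) = 22*(175/2) = 1925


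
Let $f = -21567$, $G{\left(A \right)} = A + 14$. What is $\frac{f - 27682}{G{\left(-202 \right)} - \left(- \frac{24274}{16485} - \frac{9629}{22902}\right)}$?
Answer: $\frac{2065937928670}{7806973683} \approx 264.63$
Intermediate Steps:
$G{\left(A \right)} = 14 + A$
$\frac{f - 27682}{G{\left(-202 \right)} - \left(- \frac{24274}{16485} - \frac{9629}{22902}\right)} = \frac{-21567 - 27682}{\left(14 - 202\right) - \left(- \frac{24274}{16485} - \frac{9629}{22902}\right)} = - \frac{49249}{-188 - - \frac{79406357}{41948830}} = - \frac{49249}{-188 + \left(\frac{24274}{16485} + \frac{9629}{22902}\right)} = - \frac{49249}{-188 + \frac{79406357}{41948830}} = - \frac{49249}{- \frac{7806973683}{41948830}} = \left(-49249\right) \left(- \frac{41948830}{7806973683}\right) = \frac{2065937928670}{7806973683}$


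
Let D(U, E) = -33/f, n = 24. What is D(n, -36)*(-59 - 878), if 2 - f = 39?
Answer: -30921/37 ≈ -835.70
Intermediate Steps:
f = -37 (f = 2 - 1*39 = 2 - 39 = -37)
D(U, E) = 33/37 (D(U, E) = -33/(-37) = -33*(-1/37) = 33/37)
D(n, -36)*(-59 - 878) = 33*(-59 - 878)/37 = (33/37)*(-937) = -30921/37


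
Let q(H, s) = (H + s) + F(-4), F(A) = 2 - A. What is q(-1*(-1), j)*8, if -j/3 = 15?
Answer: -304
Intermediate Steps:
j = -45 (j = -3*15 = -45)
q(H, s) = 6 + H + s (q(H, s) = (H + s) + (2 - 1*(-4)) = (H + s) + (2 + 4) = (H + s) + 6 = 6 + H + s)
q(-1*(-1), j)*8 = (6 - 1*(-1) - 45)*8 = (6 + 1 - 45)*8 = -38*8 = -304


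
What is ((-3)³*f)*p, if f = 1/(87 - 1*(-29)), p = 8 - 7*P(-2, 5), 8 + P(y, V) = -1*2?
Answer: -1053/58 ≈ -18.155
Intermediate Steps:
P(y, V) = -10 (P(y, V) = -8 - 1*2 = -8 - 2 = -10)
p = 78 (p = 8 - 7*(-10) = 8 + 70 = 78)
f = 1/116 (f = 1/(87 + 29) = 1/116 ≈ 0.0086207)
((-3)³*f)*p = ((-3)³*(1/116))*78 = -27*1/116*78 = -27/116*78 = -1053/58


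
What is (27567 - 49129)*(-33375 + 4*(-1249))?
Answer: 827355502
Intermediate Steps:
(27567 - 49129)*(-33375 + 4*(-1249)) = -21562*(-33375 - 4996) = -21562*(-38371) = 827355502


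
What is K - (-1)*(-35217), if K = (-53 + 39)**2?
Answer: -35021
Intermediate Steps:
K = 196 (K = (-14)**2 = 196)
K - (-1)*(-35217) = 196 - (-1)*(-35217) = 196 - 1*35217 = 196 - 35217 = -35021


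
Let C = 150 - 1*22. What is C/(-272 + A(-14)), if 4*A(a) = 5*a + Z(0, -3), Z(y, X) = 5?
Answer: -512/1153 ≈ -0.44406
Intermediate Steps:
C = 128 (C = 150 - 22 = 128)
A(a) = 5/4 + 5*a/4 (A(a) = (5*a + 5)/4 = (5 + 5*a)/4 = 5/4 + 5*a/4)
C/(-272 + A(-14)) = 128/(-272 + (5/4 + (5/4)*(-14))) = 128/(-272 + (5/4 - 35/2)) = 128/(-272 - 65/4) = 128/(-1153/4) = -4/1153*128 = -512/1153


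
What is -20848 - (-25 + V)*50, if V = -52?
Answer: -16998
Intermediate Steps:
-20848 - (-25 + V)*50 = -20848 - (-25 - 52)*50 = -20848 - (-77)*50 = -20848 - 1*(-3850) = -20848 + 3850 = -16998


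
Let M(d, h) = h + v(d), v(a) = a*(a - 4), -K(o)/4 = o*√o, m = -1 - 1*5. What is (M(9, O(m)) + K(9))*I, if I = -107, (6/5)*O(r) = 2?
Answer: 19688/3 ≈ 6562.7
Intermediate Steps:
m = -6 (m = -1 - 5 = -6)
O(r) = 5/3 (O(r) = (⅚)*2 = 5/3)
K(o) = -4*o^(3/2) (K(o) = -4*o*√o = -4*o^(3/2))
v(a) = a*(-4 + a)
M(d, h) = h + d*(-4 + d)
(M(9, O(m)) + K(9))*I = ((5/3 + 9*(-4 + 9)) - 4*9^(3/2))*(-107) = ((5/3 + 9*5) - 4*27)*(-107) = ((5/3 + 45) - 108)*(-107) = (140/3 - 108)*(-107) = -184/3*(-107) = 19688/3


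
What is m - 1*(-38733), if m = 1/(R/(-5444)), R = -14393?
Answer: 557489513/14393 ≈ 38733.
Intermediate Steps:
m = 5444/14393 (m = 1/(-14393/(-5444)) = 1/(-14393*(-1/5444)) = 1/(14393/5444) = 5444/14393 ≈ 0.37824)
m - 1*(-38733) = 5444/14393 - 1*(-38733) = 5444/14393 + 38733 = 557489513/14393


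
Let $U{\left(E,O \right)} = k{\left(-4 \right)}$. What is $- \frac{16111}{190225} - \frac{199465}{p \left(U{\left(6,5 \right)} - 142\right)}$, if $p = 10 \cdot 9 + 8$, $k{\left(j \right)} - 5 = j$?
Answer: $\frac{769808323}{53643450} \approx 14.35$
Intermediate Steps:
$k{\left(j \right)} = 5 + j$
$U{\left(E,O \right)} = 1$ ($U{\left(E,O \right)} = 5 - 4 = 1$)
$p = 98$ ($p = 90 + 8 = 98$)
$- \frac{16111}{190225} - \frac{199465}{p \left(U{\left(6,5 \right)} - 142\right)} = - \frac{16111}{190225} - \frac{199465}{98 \left(1 - 142\right)} = \left(-16111\right) \frac{1}{190225} - \frac{199465}{98 \left(-141\right)} = - \frac{16111}{190225} - \frac{199465}{-13818} = - \frac{16111}{190225} - - \frac{28495}{1974} = - \frac{16111}{190225} + \frac{28495}{1974} = \frac{769808323}{53643450}$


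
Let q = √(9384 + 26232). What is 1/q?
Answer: √2226/8904 ≈ 0.0052988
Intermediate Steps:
q = 4*√2226 (q = √35616 = 4*√2226 ≈ 188.72)
1/q = 1/(4*√2226) = √2226/8904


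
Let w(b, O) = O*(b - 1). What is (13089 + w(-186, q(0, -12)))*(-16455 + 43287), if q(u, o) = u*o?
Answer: 351204048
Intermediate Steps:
q(u, o) = o*u
w(b, O) = O*(-1 + b)
(13089 + w(-186, q(0, -12)))*(-16455 + 43287) = (13089 + (-12*0)*(-1 - 186))*(-16455 + 43287) = (13089 + 0*(-187))*26832 = (13089 + 0)*26832 = 13089*26832 = 351204048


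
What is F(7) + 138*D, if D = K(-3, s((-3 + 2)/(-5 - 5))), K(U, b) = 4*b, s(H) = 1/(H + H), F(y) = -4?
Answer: 2756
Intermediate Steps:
s(H) = 1/(2*H)
D = 20 (D = 4*(1/(2*(((-3 + 2)/(-5 - 5))))) = 4*(1/(2*((-1/(-10))))) = 4*(1/(2*((-1*(-1/10))))) = 4*(1/(2*(1/10))) = 4*((1/2)*10) = 4*5 = 20)
F(7) + 138*D = -4 + 138*20 = -4 + 2760 = 2756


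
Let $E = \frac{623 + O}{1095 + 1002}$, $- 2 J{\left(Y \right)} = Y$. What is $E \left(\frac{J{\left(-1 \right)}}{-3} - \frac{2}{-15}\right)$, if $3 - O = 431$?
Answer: $- \frac{13}{4194} \approx -0.0030997$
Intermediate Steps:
$O = -428$ ($O = 3 - 431 = -428$)
$J{\left(Y \right)} = - \frac{Y}{2}$
$E = \frac{65}{699}$ ($E = \frac{623 - 428}{1095 + 1002} = \frac{195}{2097} = 195 \cdot \frac{1}{2097} = \frac{65}{699} \approx 0.09299$)
$E \left(\frac{J{\left(-1 \right)}}{-3} - \frac{2}{-15}\right) = \frac{65 \left(\frac{\left(- \frac{1}{2}\right) \left(-1\right)}{-3} - \frac{2}{-15}\right)}{699} = \frac{65 \left(\frac{1}{2} \left(- \frac{1}{3}\right) - - \frac{2}{15}\right)}{699} = \frac{65 \left(- \frac{1}{6} + \frac{2}{15}\right)}{699} = \frac{65}{699} \left(- \frac{1}{30}\right) = - \frac{13}{4194}$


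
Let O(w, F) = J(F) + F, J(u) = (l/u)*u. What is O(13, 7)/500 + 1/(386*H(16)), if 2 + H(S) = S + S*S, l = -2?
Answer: 1304/130275 ≈ 0.010010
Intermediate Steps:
H(S) = -2 + S + S² (H(S) = -2 + (S + S*S) = -2 + (S + S²) = -2 + S + S²)
J(u) = -2 (J(u) = (-2/u)*u = -2)
O(w, F) = -2 + F
O(13, 7)/500 + 1/(386*H(16)) = (-2 + 7)/500 + 1/(386*(-2 + 16 + 16²)) = 5*(1/500) + 1/(386*(-2 + 16 + 256)) = 1/100 + (1/386)/270 = 1/100 + (1/386)*(1/270) = 1/100 + 1/104220 = 1304/130275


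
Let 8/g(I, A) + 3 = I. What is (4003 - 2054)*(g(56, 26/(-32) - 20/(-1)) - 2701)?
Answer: -278989605/53 ≈ -5.2640e+6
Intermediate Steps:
g(I, A) = 8/(-3 + I)
(4003 - 2054)*(g(56, 26/(-32) - 20/(-1)) - 2701) = (4003 - 2054)*(8/(-3 + 56) - 2701) = 1949*(8/53 - 2701) = 1949*(-143145/53) = -278989605/53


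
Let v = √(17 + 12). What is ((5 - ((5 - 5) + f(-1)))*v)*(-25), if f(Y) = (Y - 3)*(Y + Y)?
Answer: 75*√29 ≈ 403.89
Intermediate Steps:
f(Y) = 2*Y*(-3 + Y) (f(Y) = (-3 + Y)*(2*Y) = 2*Y*(-3 + Y))
v = √29 ≈ 5.3852
((5 - ((5 - 5) + f(-1)))*v)*(-25) = ((5 - ((5 - 5) + 2*(-1)*(-3 - 1)))*√29)*(-25) = ((5 - (0 + 2*(-1)*(-4)))*√29)*(-25) = ((5 - (0 + 8))*√29)*(-25) = ((5 - 1*8)*√29)*(-25) = ((5 - 8)*√29)*(-25) = -3*√29*(-25) = 75*√29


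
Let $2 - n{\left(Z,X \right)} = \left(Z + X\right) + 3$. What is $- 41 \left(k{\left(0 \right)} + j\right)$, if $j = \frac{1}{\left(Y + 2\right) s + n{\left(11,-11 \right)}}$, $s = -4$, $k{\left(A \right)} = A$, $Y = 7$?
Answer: $\frac{41}{37} \approx 1.1081$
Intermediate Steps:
$n{\left(Z,X \right)} = -1 - X - Z$ ($n{\left(Z,X \right)} = 2 - \left(\left(Z + X\right) + 3\right) = 2 - \left(\left(X + Z\right) + 3\right) = 2 - \left(3 + X + Z\right) = -1 - X - Z$)
$j = - \frac{1}{37}$ ($j = \frac{1}{\left(7 + 2\right) \left(-4\right) - 1} = \frac{1}{9 \left(-4\right) - 1} = \frac{1}{-36 - 1} = \frac{1}{-37} = - \frac{1}{37} \approx -0.027027$)
$- 41 \left(k{\left(0 \right)} + j\right) = - 41 \left(0 - \frac{1}{37}\right) = \left(-41\right) \left(- \frac{1}{37}\right) = \frac{41}{37}$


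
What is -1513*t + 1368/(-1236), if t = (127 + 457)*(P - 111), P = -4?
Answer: 10466147126/103 ≈ 1.0161e+8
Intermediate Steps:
t = -67160 (t = (127 + 457)*(-4 - 111) = 584*(-115) = -67160)
-1513*t + 1368/(-1236) = -1513*(-67160) + 1368/(-1236) = 101613080 + 1368*(-1/1236) = 101613080 - 114/103 = 10466147126/103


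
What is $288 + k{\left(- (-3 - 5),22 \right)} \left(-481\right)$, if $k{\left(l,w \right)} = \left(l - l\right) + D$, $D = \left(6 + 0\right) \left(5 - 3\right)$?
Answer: $-5484$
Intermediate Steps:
$D = 12$ ($D = 6 \cdot 2 = 12$)
$k{\left(l,w \right)} = 12$ ($k{\left(l,w \right)} = \left(l - l\right) + 12 = 0 + 12 = 12$)
$288 + k{\left(- (-3 - 5),22 \right)} \left(-481\right) = 288 + 12 \left(-481\right) = 288 - 5772 = -5484$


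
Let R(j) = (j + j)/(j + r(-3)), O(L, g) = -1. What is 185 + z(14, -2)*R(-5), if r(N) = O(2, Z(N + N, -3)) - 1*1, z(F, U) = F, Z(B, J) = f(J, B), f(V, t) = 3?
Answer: 205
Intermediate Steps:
Z(B, J) = 3
r(N) = -2 (r(N) = -1 - 1*1 = -1 - 1 = -2)
R(j) = 2*j/(-2 + j) (R(j) = (j + j)/(j - 2) = (2*j)/(-2 + j) = 2*j/(-2 + j))
185 + z(14, -2)*R(-5) = 185 + 14*(2*(-5)/(-2 - 5)) = 185 + 14*(2*(-5)/(-7)) = 185 + 14*(2*(-5)*(-⅐)) = 185 + 14*(10/7) = 185 + 20 = 205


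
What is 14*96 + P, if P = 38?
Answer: 1382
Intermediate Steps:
14*96 + P = 14*96 + 38 = 1344 + 38 = 1382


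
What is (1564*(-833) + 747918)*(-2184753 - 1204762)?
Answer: 1880821536410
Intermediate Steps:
(1564*(-833) + 747918)*(-2184753 - 1204762) = (-1302812 + 747918)*(-3389515) = -554894*(-3389515) = 1880821536410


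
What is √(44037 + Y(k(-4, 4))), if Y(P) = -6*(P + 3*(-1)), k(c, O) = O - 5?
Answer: √44061 ≈ 209.91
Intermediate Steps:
k(c, O) = -5 + O
Y(P) = 18 - 6*P (Y(P) = -6*(P - 3) = -6*(-3 + P) = 18 - 6*P)
√(44037 + Y(k(-4, 4))) = √(44037 + (18 - 6*(-5 + 4))) = √(44037 + (18 - 6*(-1))) = √(44037 + (18 + 6)) = √(44037 + 24) = √44061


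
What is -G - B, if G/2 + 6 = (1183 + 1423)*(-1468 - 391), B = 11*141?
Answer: 9687569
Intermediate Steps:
B = 1551
G = -9689120 (G = -12 + 2*((1183 + 1423)*(-1468 - 391)) = -12 + 2*(2606*(-1859)) = -12 + 2*(-4844554) = -12 - 9689108 = -9689120)
-G - B = -1*(-9689120) - 1*1551 = 9689120 - 1551 = 9687569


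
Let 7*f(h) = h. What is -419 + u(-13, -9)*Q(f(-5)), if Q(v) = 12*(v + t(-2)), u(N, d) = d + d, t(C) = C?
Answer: 1171/7 ≈ 167.29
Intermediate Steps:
f(h) = h/7
u(N, d) = 2*d
Q(v) = -24 + 12*v (Q(v) = 12*(v - 2) = 12*(-2 + v) = -24 + 12*v)
-419 + u(-13, -9)*Q(f(-5)) = -419 + (2*(-9))*(-24 + 12*((1/7)*(-5))) = -419 - 18*(-24 + 12*(-5/7)) = -419 - 18*(-24 - 60/7) = -419 - 18*(-228/7) = -419 + 4104/7 = 1171/7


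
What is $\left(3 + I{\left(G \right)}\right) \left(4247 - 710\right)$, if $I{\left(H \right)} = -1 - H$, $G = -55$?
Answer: $201609$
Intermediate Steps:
$\left(3 + I{\left(G \right)}\right) \left(4247 - 710\right) = \left(3 - -54\right) \left(4247 - 710\right) = \left(3 + \left(-1 + 55\right)\right) 3537 = \left(3 + 54\right) 3537 = 57 \cdot 3537 = 201609$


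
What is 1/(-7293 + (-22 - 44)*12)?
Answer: -1/8085 ≈ -0.00012369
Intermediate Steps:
1/(-7293 + (-22 - 44)*12) = 1/(-7293 - 66*12) = 1/(-7293 - 792) = 1/(-8085) = -1/8085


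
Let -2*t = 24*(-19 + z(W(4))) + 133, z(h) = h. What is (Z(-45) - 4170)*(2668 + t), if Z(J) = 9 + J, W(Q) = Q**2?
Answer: -11093325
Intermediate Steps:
t = -61/2 (t = -(24*(-19 + 4**2) + 133)/2 = -(24*(-19 + 16) + 133)/2 = -(24*(-3) + 133)/2 = -(-72 + 133)/2 = -1/2*61 = -61/2 ≈ -30.500)
(Z(-45) - 4170)*(2668 + t) = ((9 - 45) - 4170)*(2668 - 61/2) = (-36 - 4170)*(5275/2) = -4206*5275/2 = -11093325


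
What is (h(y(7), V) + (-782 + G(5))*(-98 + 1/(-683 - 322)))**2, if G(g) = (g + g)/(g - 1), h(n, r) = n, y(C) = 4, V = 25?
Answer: 23579294344249081/4040100 ≈ 5.8363e+9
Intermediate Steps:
G(g) = 2*g/(-1 + g) (G(g) = (2*g)/(-1 + g) = 2*g/(-1 + g))
(h(y(7), V) + (-782 + G(5))*(-98 + 1/(-683 - 322)))**2 = (4 + (-782 + 2*5/(-1 + 5))*(-98 + 1/(-683 - 322)))**2 = (4 + (-782 + 2*5/4)*(-98 + 1/(-1005)))**2 = (4 + (-782 + 2*5*(1/4))*(-98 - 1/1005))**2 = (4 + (-782 + 5/2)*(-98491/1005))**2 = (4 - 1559/2*(-98491/1005))**2 = (4 + 153547469/2010)**2 = (153555509/2010)**2 = 23579294344249081/4040100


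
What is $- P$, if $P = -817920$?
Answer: $817920$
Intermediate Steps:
$- P = \left(-1\right) \left(-817920\right) = 817920$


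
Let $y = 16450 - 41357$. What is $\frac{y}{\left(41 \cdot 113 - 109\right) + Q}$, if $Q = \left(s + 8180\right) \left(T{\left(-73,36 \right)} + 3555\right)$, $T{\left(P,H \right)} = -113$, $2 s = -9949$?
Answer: $- \frac{24907}{11037855} \approx -0.0022565$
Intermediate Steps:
$s = - \frac{9949}{2}$ ($s = \frac{1}{2} \left(-9949\right) = - \frac{9949}{2} \approx -4974.5$)
$Q = 11033331$ ($Q = \left(- \frac{9949}{2} + 8180\right) \left(-113 + 3555\right) = \frac{6411}{2} \cdot 3442 = 11033331$)
$y = -24907$ ($y = 16450 - 41357 = -24907$)
$\frac{y}{\left(41 \cdot 113 - 109\right) + Q} = - \frac{24907}{\left(41 \cdot 113 - 109\right) + 11033331} = - \frac{24907}{\left(4633 - 109\right) + 11033331} = - \frac{24907}{4524 + 11033331} = - \frac{24907}{11037855}$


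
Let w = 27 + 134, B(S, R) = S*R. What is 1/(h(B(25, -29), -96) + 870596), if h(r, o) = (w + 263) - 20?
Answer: 1/871000 ≈ 1.1481e-6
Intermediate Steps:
B(S, R) = R*S
w = 161
h(r, o) = 404 (h(r, o) = (161 + 263) - 20 = 424 - 20 = 404)
1/(h(B(25, -29), -96) + 870596) = 1/(404 + 870596) = 1/871000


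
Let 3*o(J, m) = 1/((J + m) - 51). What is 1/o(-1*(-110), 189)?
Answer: 744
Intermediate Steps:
o(J, m) = 1/(3*(-51 + J + m)) (o(J, m) = 1/(3*((J + m) - 51)) = 1/(3*(-51 + J + m)))
1/o(-1*(-110), 189) = 1/(1/(3*(-51 - 1*(-110) + 189))) = 1/(1/(3*(-51 + 110 + 189))) = 1/((1/3)/248) = 1/((1/3)*(1/248)) = 1/(1/744) = 744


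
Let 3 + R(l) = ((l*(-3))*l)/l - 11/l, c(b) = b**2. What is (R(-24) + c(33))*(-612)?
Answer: -1417953/2 ≈ -7.0898e+5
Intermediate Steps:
R(l) = -3 - 11/l - 3*l (R(l) = -3 + (((l*(-3))*l)/l - 11/l) = -3 + (((-3*l)*l)/l - 11/l) = -3 + ((-3*l**2)/l - 11/l) = -3 + (-3*l - 11/l) = -3 + (-11/l - 3*l) = -3 - 11/l - 3*l)
(R(-24) + c(33))*(-612) = ((-3 - 11/(-24) - 3*(-24)) + 33**2)*(-612) = ((-3 - 11*(-1/24) + 72) + 1089)*(-612) = ((-3 + 11/24 + 72) + 1089)*(-612) = (1667/24 + 1089)*(-612) = (27803/24)*(-612) = -1417953/2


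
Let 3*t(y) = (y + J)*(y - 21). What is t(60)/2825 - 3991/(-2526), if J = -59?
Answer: 11307413/7135950 ≈ 1.5846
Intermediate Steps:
t(y) = (-59 + y)*(-21 + y)/3 (t(y) = ((y - 59)*(y - 21))/3 = ((-59 + y)*(-21 + y))/3 = (-59 + y)*(-21 + y)/3)
t(60)/2825 - 3991/(-2526) = (413 - 80/3*60 + (1/3)*60**2)/2825 - 3991/(-2526) = (413 - 1600 + (1/3)*3600)*(1/2825) - 3991*(-1/2526) = (413 - 1600 + 1200)*(1/2825) + 3991/2526 = 13*(1/2825) + 3991/2526 = 13/2825 + 3991/2526 = 11307413/7135950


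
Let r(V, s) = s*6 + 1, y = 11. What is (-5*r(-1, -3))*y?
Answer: 935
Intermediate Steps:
r(V, s) = 1 + 6*s (r(V, s) = 6*s + 1 = 1 + 6*s)
(-5*r(-1, -3))*y = -5*(1 + 6*(-3))*11 = -5*(1 - 18)*11 = -5*(-17)*11 = 85*11 = 935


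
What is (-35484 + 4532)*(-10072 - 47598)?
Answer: 1785001840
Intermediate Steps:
(-35484 + 4532)*(-10072 - 47598) = -30952*(-57670) = 1785001840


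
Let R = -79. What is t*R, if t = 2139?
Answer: -168981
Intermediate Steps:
t*R = 2139*(-79) = -168981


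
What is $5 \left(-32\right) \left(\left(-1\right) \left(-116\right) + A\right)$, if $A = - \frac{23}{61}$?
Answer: $- \frac{1128480}{61} \approx -18500.0$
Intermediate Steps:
$A = - \frac{23}{61}$ ($A = \left(-23\right) \frac{1}{61} = - \frac{23}{61} \approx -0.37705$)
$5 \left(-32\right) \left(\left(-1\right) \left(-116\right) + A\right) = 5 \left(-32\right) \left(\left(-1\right) \left(-116\right) - \frac{23}{61}\right) = - 160 \left(116 - \frac{23}{61}\right) = \left(-160\right) \frac{7053}{61} = - \frac{1128480}{61}$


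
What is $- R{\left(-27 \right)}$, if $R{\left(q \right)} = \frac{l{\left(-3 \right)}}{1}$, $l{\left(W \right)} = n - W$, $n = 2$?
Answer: $-5$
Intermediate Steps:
$l{\left(W \right)} = 2 - W$
$R{\left(q \right)} = 5$ ($R{\left(q \right)} = \frac{2 - -3}{1} = \left(2 + 3\right) 1 = 5 \cdot 1 = 5$)
$- R{\left(-27 \right)} = \left(-1\right) 5 = -5$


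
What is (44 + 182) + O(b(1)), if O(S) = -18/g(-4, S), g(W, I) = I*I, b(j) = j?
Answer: 208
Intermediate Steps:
g(W, I) = I**2
O(S) = -18/S**2
(44 + 182) + O(b(1)) = (44 + 182) - 18/1**2 = 226 - 18*1 = 226 - 18 = 208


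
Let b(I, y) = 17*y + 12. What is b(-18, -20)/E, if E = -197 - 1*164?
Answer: 328/361 ≈ 0.90859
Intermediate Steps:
b(I, y) = 12 + 17*y
E = -361 (E = -197 - 164 = -361)
b(-18, -20)/E = (12 + 17*(-20))/(-361) = (12 - 340)*(-1/361) = -328*(-1/361) = 328/361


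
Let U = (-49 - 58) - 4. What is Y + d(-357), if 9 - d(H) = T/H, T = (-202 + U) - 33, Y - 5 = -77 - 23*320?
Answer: -2650357/357 ≈ -7424.0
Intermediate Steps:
Y = -7432 (Y = 5 + (-77 - 23*320) = 5 + (-77 - 7360) = 5 - 7437 = -7432)
U = -111 (U = -107 - 4 = -111)
T = -346 (T = (-202 - 111) - 33 = -313 - 33 = -346)
d(H) = 9 + 346/H (d(H) = 9 - (-346)/H = 9 + 346/H)
Y + d(-357) = -7432 + (9 + 346/(-357)) = -7432 + (9 + 346*(-1/357)) = -7432 + (9 - 346/357) = -7432 + 2867/357 = -2650357/357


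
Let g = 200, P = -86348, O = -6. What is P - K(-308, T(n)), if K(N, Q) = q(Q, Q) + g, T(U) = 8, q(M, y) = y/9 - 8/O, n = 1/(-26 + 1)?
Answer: -778952/9 ≈ -86550.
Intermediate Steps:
n = -1/25 (n = 1/(-25) = -1/25 ≈ -0.040000)
q(M, y) = 4/3 + y/9 (q(M, y) = y/9 - 8/(-6) = y*(1/9) - 8*(-1/6) = y/9 + 4/3 = 4/3 + y/9)
K(N, Q) = 604/3 + Q/9 (K(N, Q) = (4/3 + Q/9) + 200 = 604/3 + Q/9)
P - K(-308, T(n)) = -86348 - (604/3 + (1/9)*8) = -86348 - (604/3 + 8/9) = -86348 - 1*1820/9 = -86348 - 1820/9 = -778952/9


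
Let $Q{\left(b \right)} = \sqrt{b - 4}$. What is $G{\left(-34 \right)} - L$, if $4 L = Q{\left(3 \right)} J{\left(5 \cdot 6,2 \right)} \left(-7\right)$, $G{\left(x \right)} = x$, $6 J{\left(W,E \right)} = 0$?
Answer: $-34$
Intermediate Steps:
$J{\left(W,E \right)} = 0$ ($J{\left(W,E \right)} = \frac{1}{6} \cdot 0 = 0$)
$Q{\left(b \right)} = \sqrt{-4 + b}$
$L = 0$ ($L = \frac{\sqrt{-4 + 3} \cdot 0 \left(-7\right)}{4} = \frac{\sqrt{-1} \cdot 0 \left(-7\right)}{4} = \frac{i 0 \left(-7\right)}{4} = \frac{0 \left(-7\right)}{4} = \frac{1}{4} \cdot 0 = 0$)
$G{\left(-34 \right)} - L = -34 - 0 = -34 + 0 = -34$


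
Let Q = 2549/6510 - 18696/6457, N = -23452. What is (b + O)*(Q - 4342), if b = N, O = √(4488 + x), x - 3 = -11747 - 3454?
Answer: 194674546723462/1910685 - 182621526007*I*√1190/14011690 ≈ 1.0189e+8 - 4.4961e+5*I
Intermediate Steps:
x = -15198 (x = 3 + (-11747 - 3454) = 3 - 15201 = -15198)
Q = -105252067/42035070 (Q = 2549*(1/6510) - 18696*1/6457 = 2549/6510 - 18696/6457 = -105252067/42035070 ≈ -2.5039)
O = 3*I*√1190 (O = √(4488 - 15198) = √(-10710) = 3*I*√1190 ≈ 103.49*I)
b = -23452
(b + O)*(Q - 4342) = (-23452 + 3*I*√1190)*(-105252067/42035070 - 4342) = (-23452 + 3*I*√1190)*(-182621526007/42035070) = 194674546723462/1910685 - 182621526007*I*√1190/14011690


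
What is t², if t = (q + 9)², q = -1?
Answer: 4096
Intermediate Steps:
t = 64 (t = (-1 + 9)² = 8² = 64)
t² = 64² = 4096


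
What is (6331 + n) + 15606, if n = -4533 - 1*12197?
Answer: 5207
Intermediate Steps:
n = -16730 (n = -4533 - 12197 = -16730)
(6331 + n) + 15606 = (6331 - 16730) + 15606 = -10399 + 15606 = 5207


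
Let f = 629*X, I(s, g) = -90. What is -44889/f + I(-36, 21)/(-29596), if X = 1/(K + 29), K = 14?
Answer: -28563470841/9307942 ≈ -3068.7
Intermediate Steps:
X = 1/43 (X = 1/(14 + 29) = 1/43 ≈ 0.023256)
f = 629/43 (f = 629*(1/43) = 629/43 ≈ 14.628)
-44889/f + I(-36, 21)/(-29596) = -44889/629/43 - 90/(-29596) = -44889*43/629 - 90*(-1/29596) = -1930227/629 + 45/14798 = -28563470841/9307942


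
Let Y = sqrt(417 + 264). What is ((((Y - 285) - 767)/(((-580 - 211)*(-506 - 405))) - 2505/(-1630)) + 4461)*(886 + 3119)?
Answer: 4198524099260175/234915926 + 4005*sqrt(681)/720601 ≈ 1.7872e+7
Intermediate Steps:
Y = sqrt(681) ≈ 26.096
((((Y - 285) - 767)/(((-580 - 211)*(-506 - 405))) - 2505/(-1630)) + 4461)*(886 + 3119) = ((((sqrt(681) - 285) - 767)/(((-580 - 211)*(-506 - 405))) - 2505/(-1630)) + 4461)*(886 + 3119) = ((((-285 + sqrt(681)) - 767)/((-791*(-911))) - 2505*(-1/1630)) + 4461)*4005 = (((-1052 + sqrt(681))/720601 + 501/326) + 4461)*4005 = (((-1052 + sqrt(681))*(1/720601) + 501/326) + 4461)*4005 = (((-1052/720601 + sqrt(681)/720601) + 501/326) + 4461)*4005 = ((360678149/234915926 + sqrt(681)/720601) + 4461)*4005 = (1048320624035/234915926 + sqrt(681)/720601)*4005 = 4198524099260175/234915926 + 4005*sqrt(681)/720601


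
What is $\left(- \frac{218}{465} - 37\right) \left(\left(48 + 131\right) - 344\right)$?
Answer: $\frac{191653}{31} \approx 6182.4$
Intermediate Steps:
$\left(- \frac{218}{465} - 37\right) \left(\left(48 + 131\right) - 344\right) = \left(\left(-218\right) \frac{1}{465} - 37\right) \left(179 - 344\right) = \left(- \frac{218}{465} - 37\right) \left(-165\right) = \left(- \frac{17423}{465}\right) \left(-165\right) = \frac{191653}{31}$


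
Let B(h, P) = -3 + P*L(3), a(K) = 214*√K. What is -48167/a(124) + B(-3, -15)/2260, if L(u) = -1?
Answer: 3/565 - 48167*√31/13268 ≈ -20.207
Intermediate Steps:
B(h, P) = -3 - P (B(h, P) = -3 + P*(-1) = -3 - P)
-48167/a(124) + B(-3, -15)/2260 = -48167*√31/13268 + (-3 - 1*(-15))/2260 = -48167*√31/13268 + (-3 + 15)*(1/2260) = -48167*√31/13268 + 12*(1/2260) = -48167*√31/13268 + 3/565 = 3/565 - 48167*√31/13268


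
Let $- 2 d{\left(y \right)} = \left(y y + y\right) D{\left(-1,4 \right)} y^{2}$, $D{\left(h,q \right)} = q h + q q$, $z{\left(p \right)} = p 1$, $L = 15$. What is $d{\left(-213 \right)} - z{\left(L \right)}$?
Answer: $-12292095399$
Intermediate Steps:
$z{\left(p \right)} = p$
$D{\left(h,q \right)} = q^{2} + h q$ ($D{\left(h,q \right)} = h q + q^{2} = q^{2} + h q$)
$d{\left(y \right)} = - \frac{y^{2} \left(12 y + 12 y^{2}\right)}{2}$ ($d{\left(y \right)} = - \frac{\left(y y + y\right) 4 \left(-1 + 4\right) y^{2}}{2} = - \frac{\left(y^{2} + y\right) 4 \cdot 3 y^{2}}{2} = - \frac{\left(y + y^{2}\right) 12 y^{2}}{2} = - \frac{\left(12 y + 12 y^{2}\right) y^{2}}{2} = - \frac{y^{2} \left(12 y + 12 y^{2}\right)}{2}$)
$d{\left(-213 \right)} - z{\left(L \right)} = 6 \left(-213\right)^{3} \left(-1 - -213\right) - 15 = 6 \left(-9663597\right) \left(-1 + 213\right) - 15 = 6 \left(-9663597\right) 212 - 15 = -12292095384 - 15 = -12292095399$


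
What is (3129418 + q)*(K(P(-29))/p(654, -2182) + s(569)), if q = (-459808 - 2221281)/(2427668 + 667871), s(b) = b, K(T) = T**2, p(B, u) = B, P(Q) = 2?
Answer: 600818322726885615/337413751 ≈ 1.7807e+9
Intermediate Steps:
q = -2681089/3095539 ≈ -0.86611
(3129418 + q)*(K(P(-29))/p(654, -2182) + s(569)) = (3129418 - 2681089/3095539)*(2**2/654 + 569) = 9687232785213*(4*(1/654) + 569)/3095539 = 9687232785213*(2/327 + 569)/3095539 = (9687232785213/3095539)*(186065/327) = 600818322726885615/337413751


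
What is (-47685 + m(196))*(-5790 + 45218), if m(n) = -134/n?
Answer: -92127405658/49 ≈ -1.8802e+9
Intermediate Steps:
(-47685 + m(196))*(-5790 + 45218) = (-47685 - 134/196)*(-5790 + 45218) = (-47685 - 134*1/196)*39428 = (-47685 - 67/98)*39428 = -4673197/98*39428 = -92127405658/49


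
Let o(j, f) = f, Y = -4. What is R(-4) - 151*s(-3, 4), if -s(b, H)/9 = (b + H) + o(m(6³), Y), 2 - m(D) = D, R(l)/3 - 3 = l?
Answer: -4080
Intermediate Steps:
R(l) = 9 + 3*l
m(D) = 2 - D
s(b, H) = 36 - 9*H - 9*b (s(b, H) = -9*((b + H) - 4) = -9*((H + b) - 4) = -9*(-4 + H + b) = 36 - 9*H - 9*b)
R(-4) - 151*s(-3, 4) = (9 + 3*(-4)) - 151*(36 - 9*4 - 9*(-3)) = (9 - 12) - 151*(36 - 36 + 27) = -3 - 151*27 = -3 - 4077 = -4080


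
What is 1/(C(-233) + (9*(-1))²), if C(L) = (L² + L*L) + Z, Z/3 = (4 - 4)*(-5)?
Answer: 1/108659 ≈ 9.2031e-6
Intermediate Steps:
Z = 0 (Z = 3*((4 - 4)*(-5)) = 3*(0*(-5)) = 3*0 = 0)
C(L) = 2*L² (C(L) = (L² + L*L) + 0 = (L² + L²) + 0 = 2*L² + 0 = 2*L²)
1/(C(-233) + (9*(-1))²) = 1/(2*(-233)² + (9*(-1))²) = 1/(2*54289 + (-9)²) = 1/(108578 + 81) = 1/108659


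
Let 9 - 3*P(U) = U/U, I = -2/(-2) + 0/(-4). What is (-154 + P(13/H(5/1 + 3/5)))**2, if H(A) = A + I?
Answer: 206116/9 ≈ 22902.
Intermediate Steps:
I = 1 (I = -2*(-1/2) + 0*(-1/4) = 1 + 0 = 1)
H(A) = 1 + A (H(A) = A + 1 = 1 + A)
P(U) = 8/3 (P(U) = 3 - U/(3*U) = 3 - 1/3*1 = 3 - 1/3 = 8/3)
(-154 + P(13/H(5/1 + 3/5)))**2 = (-154 + 8/3)**2 = (-454/3)**2 = 206116/9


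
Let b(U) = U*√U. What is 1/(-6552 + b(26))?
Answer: -63/412607 - √26/1650428 ≈ -0.00015578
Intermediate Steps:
b(U) = U^(3/2)
1/(-6552 + b(26)) = 1/(-6552 + 26^(3/2)) = 1/(-6552 + 26*√26)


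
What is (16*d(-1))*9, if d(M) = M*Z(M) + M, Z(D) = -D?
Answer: -288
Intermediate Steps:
d(M) = M - M² (d(M) = M*(-M) + M = -M² + M = M - M²)
(16*d(-1))*9 = (16*(-(1 - 1*(-1))))*9 = (16*(-(1 + 1)))*9 = (16*(-1*2))*9 = (16*(-2))*9 = -32*9 = -288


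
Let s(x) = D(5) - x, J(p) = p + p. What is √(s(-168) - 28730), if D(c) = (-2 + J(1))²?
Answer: I*√28562 ≈ 169.0*I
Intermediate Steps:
J(p) = 2*p
D(c) = 0 (D(c) = (-2 + 2*1)² = (-2 + 2)² = 0² = 0)
s(x) = -x (s(x) = 0 - x = -x)
√(s(-168) - 28730) = √(-1*(-168) - 28730) = √(168 - 28730) = √(-28562) = I*√28562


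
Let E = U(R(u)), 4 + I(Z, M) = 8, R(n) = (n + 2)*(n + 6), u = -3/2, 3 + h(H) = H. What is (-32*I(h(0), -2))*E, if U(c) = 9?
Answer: -1152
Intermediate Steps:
h(H) = -3 + H
u = -3/2 (u = -3*½ = -3/2 ≈ -1.5000)
R(n) = (2 + n)*(6 + n)
I(Z, M) = 4 (I(Z, M) = -4 + 8 = 4)
E = 9
(-32*I(h(0), -2))*E = -32*4*9 = -128*9 = -1152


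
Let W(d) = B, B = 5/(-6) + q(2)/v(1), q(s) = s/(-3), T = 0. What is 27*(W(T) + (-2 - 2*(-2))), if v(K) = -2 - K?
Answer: 75/2 ≈ 37.500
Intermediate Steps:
q(s) = -s/3 (q(s) = s*(-1/3) = -s/3)
B = -11/18 (B = 5/(-6) + (-1/3*2)/(-2 - 1*1) = 5*(-1/6) - 2/(3*(-2 - 1)) = -5/6 - 2/3/(-3) = -5/6 - 2/3*(-1/3) = -5/6 + 2/9 = -11/18 ≈ -0.61111)
W(d) = -11/18
27*(W(T) + (-2 - 2*(-2))) = 27*(-11/18 + (-2 - 2*(-2))) = 27*(-11/18 + (-2 + 4)) = 27*(-11/18 + 2) = 27*(25/18) = 75/2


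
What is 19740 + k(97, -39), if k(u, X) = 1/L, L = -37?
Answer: 730379/37 ≈ 19740.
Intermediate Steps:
k(u, X) = -1/37 (k(u, X) = 1/(-37) = -1/37)
19740 + k(97, -39) = 19740 - 1/37 = 730379/37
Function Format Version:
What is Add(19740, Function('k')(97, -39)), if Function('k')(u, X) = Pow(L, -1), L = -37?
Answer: Rational(730379, 37) ≈ 19740.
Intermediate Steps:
Function('k')(u, X) = Rational(-1, 37) (Function('k')(u, X) = Pow(-37, -1) = Rational(-1, 37))
Add(19740, Function('k')(97, -39)) = Add(19740, Rational(-1, 37)) = Rational(730379, 37)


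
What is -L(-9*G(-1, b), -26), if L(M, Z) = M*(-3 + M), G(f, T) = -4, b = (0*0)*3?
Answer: -1188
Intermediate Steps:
b = 0 (b = 0*3 = 0)
-L(-9*G(-1, b), -26) = -(-9*(-4))*(-3 - 9*(-4)) = -36*(-3 + 36) = -36*33 = -1*1188 = -1188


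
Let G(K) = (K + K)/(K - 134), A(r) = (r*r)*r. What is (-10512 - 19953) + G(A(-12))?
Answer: -28361187/931 ≈ -30463.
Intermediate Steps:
A(r) = r**3 (A(r) = r**2*r = r**3)
G(K) = 2*K/(-134 + K) (G(K) = (2*K)/(-134 + K) = 2*K/(-134 + K))
(-10512 - 19953) + G(A(-12)) = (-10512 - 19953) + 2*(-12)**3/(-134 + (-12)**3) = -30465 + 2*(-1728)/(-134 - 1728) = -30465 + 2*(-1728)/(-1862) = -30465 + 2*(-1728)*(-1/1862) = -30465 + 1728/931 = -28361187/931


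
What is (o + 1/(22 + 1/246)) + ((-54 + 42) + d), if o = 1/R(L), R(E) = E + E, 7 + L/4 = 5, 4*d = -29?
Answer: -1668681/86608 ≈ -19.267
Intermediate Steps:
d = -29/4 (d = (¼)*(-29) = -29/4 ≈ -7.2500)
L = -8 (L = -28 + 4*5 = -28 + 20 = -8)
R(E) = 2*E
o = -1/16 (o = 1/(2*(-8)) = 1/(-16) = -1/16 ≈ -0.062500)
(o + 1/(22 + 1/246)) + ((-54 + 42) + d) = (-1/16 + 1/(22 + 1/246)) + ((-54 + 42) - 29/4) = (-1/16 + 1/(22 + 1/246)) + (-12 - 29/4) = (-1/16 + 1/(5413/246)) - 77/4 = (-1/16 + 246/5413) - 77/4 = -1477/86608 - 77/4 = -1668681/86608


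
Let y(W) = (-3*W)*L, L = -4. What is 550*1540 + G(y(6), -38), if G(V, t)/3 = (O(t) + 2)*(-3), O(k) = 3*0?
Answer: 846982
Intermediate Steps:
y(W) = 12*W (y(W) = -3*W*(-4) = 12*W)
O(k) = 0
G(V, t) = -18 (G(V, t) = 3*((0 + 2)*(-3)) = 3*(2*(-3)) = 3*(-6) = -18)
550*1540 + G(y(6), -38) = 550*1540 - 18 = 847000 - 18 = 846982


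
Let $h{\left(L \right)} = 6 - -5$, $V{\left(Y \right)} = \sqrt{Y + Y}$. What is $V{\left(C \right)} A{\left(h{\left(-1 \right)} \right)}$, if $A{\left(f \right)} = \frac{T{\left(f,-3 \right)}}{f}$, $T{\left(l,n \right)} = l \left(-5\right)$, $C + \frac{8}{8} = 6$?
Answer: $- 5 \sqrt{10} \approx -15.811$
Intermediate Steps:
$C = 5$ ($C = -1 + 6 = 5$)
$V{\left(Y \right)} = \sqrt{2} \sqrt{Y}$ ($V{\left(Y \right)} = \sqrt{2 Y} = \sqrt{2} \sqrt{Y}$)
$T{\left(l,n \right)} = - 5 l$
$h{\left(L \right)} = 11$ ($h{\left(L \right)} = 6 + 5 = 11$)
$A{\left(f \right)} = -5$ ($A{\left(f \right)} = \frac{\left(-5\right) f}{f} = -5$)
$V{\left(C \right)} A{\left(h{\left(-1 \right)} \right)} = \sqrt{2} \sqrt{5} \left(-5\right) = \sqrt{10} \left(-5\right) = - 5 \sqrt{10}$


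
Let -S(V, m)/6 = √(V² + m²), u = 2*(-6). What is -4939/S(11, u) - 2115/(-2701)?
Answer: 2115/2701 + 4939*√265/1590 ≈ 51.350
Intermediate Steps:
u = -12
S(V, m) = -6*√(V² + m²)
-4939/S(11, u) - 2115/(-2701) = -4939*(-1/(6*√(11² + (-12)²))) - 2115/(-2701) = -4939*(-1/(6*√(121 + 144))) - 2115*(-1/2701) = -4939*(-√265/1590) + 2115/2701 = -(-4939)*√265/1590 + 2115/2701 = 4939*√265/1590 + 2115/2701 = 2115/2701 + 4939*√265/1590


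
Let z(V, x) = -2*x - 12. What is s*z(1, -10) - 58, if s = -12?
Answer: -154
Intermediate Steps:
s = -12 (s = -4*3 = -12)
z(V, x) = -12 - 2*x
s*z(1, -10) - 58 = -12*(-12 - 2*(-10)) - 58 = -12*(-12 + 20) - 58 = -12*8 - 58 = -96 - 58 = -154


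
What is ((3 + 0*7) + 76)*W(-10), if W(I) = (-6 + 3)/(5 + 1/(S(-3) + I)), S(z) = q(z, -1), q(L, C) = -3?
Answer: -3081/64 ≈ -48.141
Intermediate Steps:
S(z) = -3
W(I) = -3/(5 + 1/(-3 + I)) (W(I) = (-6 + 3)/(5 + 1/(-3 + I)) = -3/(5 + 1/(-3 + I)))
((3 + 0*7) + 76)*W(-10) = ((3 + 0*7) + 76)*(3*(3 - 1*(-10))/(-14 + 5*(-10))) = ((3 + 0) + 76)*(3*(3 + 10)/(-14 - 50)) = (3 + 76)*(3*13/(-64)) = 79*(3*(-1/64)*13) = 79*(-39/64) = -3081/64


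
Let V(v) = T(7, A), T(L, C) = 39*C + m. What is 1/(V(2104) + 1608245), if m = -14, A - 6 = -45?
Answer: 1/1606710 ≈ 6.2239e-7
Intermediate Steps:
A = -39 (A = 6 - 45 = -39)
T(L, C) = -14 + 39*C (T(L, C) = 39*C - 14 = -14 + 39*C)
V(v) = -1535 (V(v) = -14 + 39*(-39) = -14 - 1521 = -1535)
1/(V(2104) + 1608245) = 1/(-1535 + 1608245) = 1/1606710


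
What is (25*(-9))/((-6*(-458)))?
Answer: -75/916 ≈ -0.081878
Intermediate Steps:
(25*(-9))/((-6*(-458))) = -225/2748 = -225*1/2748 = -75/916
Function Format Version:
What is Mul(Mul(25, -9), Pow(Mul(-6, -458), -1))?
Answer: Rational(-75, 916) ≈ -0.081878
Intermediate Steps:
Mul(Mul(25, -9), Pow(Mul(-6, -458), -1)) = Mul(-225, Pow(2748, -1)) = Mul(-225, Rational(1, 2748)) = Rational(-75, 916)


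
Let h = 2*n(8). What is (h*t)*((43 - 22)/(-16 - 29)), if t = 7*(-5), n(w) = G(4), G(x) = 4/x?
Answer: 98/3 ≈ 32.667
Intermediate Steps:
n(w) = 1 (n(w) = 4/4 = 4*(¼) = 1)
h = 2 (h = 2*1 = 2)
t = -35
(h*t)*((43 - 22)/(-16 - 29)) = (2*(-35))*((43 - 22)/(-16 - 29)) = -1470/(-45) = -1470*(-1)/45 = -70*(-7/15) = 98/3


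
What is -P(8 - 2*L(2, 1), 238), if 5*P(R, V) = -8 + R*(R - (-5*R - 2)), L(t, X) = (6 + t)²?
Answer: -86152/5 ≈ -17230.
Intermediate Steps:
P(R, V) = -8/5 + R*(2 + 6*R)/5 (P(R, V) = (-8 + R*(R - (-5*R - 2)))/5 = (-8 + R*(R - (-2 - 5*R)))/5 = (-8 + R*(R + (2 + 5*R)))/5 = (-8 + R*(2 + 6*R))/5 = -8/5 + R*(2 + 6*R)/5)
-P(8 - 2*L(2, 1), 238) = -(-8/5 + 2*(8 - 2*(6 + 2)²)/5 + 6*(8 - 2*(6 + 2)²)²/5) = -(-8/5 + 2*(8 - 2*8²)/5 + 6*(8 - 2*8²)²/5) = -(-8/5 + 2*(8 - 2*64)/5 + 6*(8 - 2*64)²/5) = -(-8/5 + 2*(8 - 128)/5 + 6*(8 - 128)²/5) = -(-8/5 + (⅖)*(-120) + (6/5)*(-120)²) = -(-8/5 - 48 + (6/5)*14400) = -(-8/5 - 48 + 17280) = -1*86152/5 = -86152/5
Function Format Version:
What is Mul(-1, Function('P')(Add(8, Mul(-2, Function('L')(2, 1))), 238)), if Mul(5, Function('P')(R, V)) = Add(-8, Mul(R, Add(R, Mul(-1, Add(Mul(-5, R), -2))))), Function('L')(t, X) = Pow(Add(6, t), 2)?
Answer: Rational(-86152, 5) ≈ -17230.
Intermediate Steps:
Function('P')(R, V) = Add(Rational(-8, 5), Mul(Rational(1, 5), R, Add(2, Mul(6, R)))) (Function('P')(R, V) = Mul(Rational(1, 5), Add(-8, Mul(R, Add(R, Mul(-1, Add(Mul(-5, R), -2)))))) = Mul(Rational(1, 5), Add(-8, Mul(R, Add(R, Mul(-1, Add(-2, Mul(-5, R))))))) = Mul(Rational(1, 5), Add(-8, Mul(R, Add(R, Add(2, Mul(5, R)))))) = Mul(Rational(1, 5), Add(-8, Mul(R, Add(2, Mul(6, R))))) = Add(Rational(-8, 5), Mul(Rational(1, 5), R, Add(2, Mul(6, R)))))
Mul(-1, Function('P')(Add(8, Mul(-2, Function('L')(2, 1))), 238)) = Mul(-1, Add(Rational(-8, 5), Mul(Rational(2, 5), Add(8, Mul(-2, Pow(Add(6, 2), 2)))), Mul(Rational(6, 5), Pow(Add(8, Mul(-2, Pow(Add(6, 2), 2))), 2)))) = Mul(-1, Add(Rational(-8, 5), Mul(Rational(2, 5), Add(8, Mul(-2, Pow(8, 2)))), Mul(Rational(6, 5), Pow(Add(8, Mul(-2, Pow(8, 2))), 2)))) = Mul(-1, Add(Rational(-8, 5), Mul(Rational(2, 5), Add(8, Mul(-2, 64))), Mul(Rational(6, 5), Pow(Add(8, Mul(-2, 64)), 2)))) = Mul(-1, Add(Rational(-8, 5), Mul(Rational(2, 5), Add(8, -128)), Mul(Rational(6, 5), Pow(Add(8, -128), 2)))) = Mul(-1, Add(Rational(-8, 5), Mul(Rational(2, 5), -120), Mul(Rational(6, 5), Pow(-120, 2)))) = Mul(-1, Add(Rational(-8, 5), -48, Mul(Rational(6, 5), 14400))) = Mul(-1, Add(Rational(-8, 5), -48, 17280)) = Mul(-1, Rational(86152, 5)) = Rational(-86152, 5)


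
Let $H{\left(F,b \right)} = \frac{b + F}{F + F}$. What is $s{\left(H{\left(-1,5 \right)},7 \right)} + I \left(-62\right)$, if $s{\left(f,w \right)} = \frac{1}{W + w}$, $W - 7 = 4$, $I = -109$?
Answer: $\frac{121645}{18} \approx 6758.1$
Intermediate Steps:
$W = 11$ ($W = 7 + 4 = 11$)
$H{\left(F,b \right)} = \frac{F + b}{2 F}$
$s{\left(f,w \right)} = \frac{1}{11 + w}$
$s{\left(H{\left(-1,5 \right)},7 \right)} + I \left(-62\right) = \frac{1}{11 + 7} - -6758 = \frac{1}{18} + 6758 = \frac{121645}{18}$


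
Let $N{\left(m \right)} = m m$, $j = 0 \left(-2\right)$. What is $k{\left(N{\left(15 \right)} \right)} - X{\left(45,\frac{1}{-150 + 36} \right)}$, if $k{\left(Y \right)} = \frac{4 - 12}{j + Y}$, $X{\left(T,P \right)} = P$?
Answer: $- \frac{229}{8550} \approx -0.026784$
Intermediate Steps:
$j = 0$
$N{\left(m \right)} = m^{2}$
$k{\left(Y \right)} = - \frac{8}{Y}$ ($k{\left(Y \right)} = \frac{4 - 12}{0 + Y} = - \frac{8}{Y}$)
$k{\left(N{\left(15 \right)} \right)} - X{\left(45,\frac{1}{-150 + 36} \right)} = - \frac{8}{15^{2}} - \frac{1}{-150 + 36} = - \frac{8}{225} - \frac{1}{-114} = \left(-8\right) \frac{1}{225} - - \frac{1}{114} = - \frac{8}{225} + \frac{1}{114} = - \frac{229}{8550}$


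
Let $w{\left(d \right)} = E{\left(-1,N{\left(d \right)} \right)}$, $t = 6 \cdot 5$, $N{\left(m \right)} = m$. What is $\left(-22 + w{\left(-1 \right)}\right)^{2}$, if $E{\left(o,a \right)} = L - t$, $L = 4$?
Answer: $2304$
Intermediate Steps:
$t = 30$
$E{\left(o,a \right)} = -26$ ($E{\left(o,a \right)} = 4 - 30 = -26$)
$w{\left(d \right)} = -26$
$\left(-22 + w{\left(-1 \right)}\right)^{2} = \left(-22 - 26\right)^{2} = \left(-48\right)^{2} = 2304$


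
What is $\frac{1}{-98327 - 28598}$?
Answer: $- \frac{1}{126925} \approx -7.8787 \cdot 10^{-6}$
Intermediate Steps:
$\frac{1}{-98327 - 28598} = \frac{1}{-126925} = - \frac{1}{126925}$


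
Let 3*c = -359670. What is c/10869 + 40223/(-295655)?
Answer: -1237353853/110809455 ≈ -11.167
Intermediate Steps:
c = -119890 (c = (⅓)*(-359670) = -119890)
c/10869 + 40223/(-295655) = -119890/10869 + 40223/(-295655) = -119890*1/10869 + 40223*(-1/295655) = -119890/10869 - 1387/10195 = -1237353853/110809455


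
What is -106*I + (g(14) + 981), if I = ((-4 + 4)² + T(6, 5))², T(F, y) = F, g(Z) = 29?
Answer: -2806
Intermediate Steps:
I = 36 (I = ((-4 + 4)² + 6)² = (0² + 6)² = (0 + 6)² = 6² = 36)
-106*I + (g(14) + 981) = -106*36 + (29 + 981) = -3816 + 1010 = -2806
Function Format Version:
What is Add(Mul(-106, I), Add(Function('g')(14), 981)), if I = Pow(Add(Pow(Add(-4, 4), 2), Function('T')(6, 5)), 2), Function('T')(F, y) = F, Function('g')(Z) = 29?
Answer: -2806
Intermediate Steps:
I = 36 (I = Pow(Add(Pow(Add(-4, 4), 2), 6), 2) = Pow(Add(Pow(0, 2), 6), 2) = Pow(Add(0, 6), 2) = Pow(6, 2) = 36)
Add(Mul(-106, I), Add(Function('g')(14), 981)) = Add(Mul(-106, 36), Add(29, 981)) = Add(-3816, 1010) = -2806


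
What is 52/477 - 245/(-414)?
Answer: 15377/21942 ≈ 0.70080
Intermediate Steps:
52/477 - 245/(-414) = 52*(1/477) - 245*(-1/414) = 52/477 + 245/414 = 15377/21942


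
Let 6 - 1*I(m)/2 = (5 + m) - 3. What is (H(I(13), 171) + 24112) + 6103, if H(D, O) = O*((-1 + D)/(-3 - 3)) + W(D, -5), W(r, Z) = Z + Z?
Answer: 61493/2 ≈ 30747.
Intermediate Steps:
W(r, Z) = 2*Z
I(m) = 8 - 2*m (I(m) = 12 - 2*((5 + m) - 3) = 12 - 2*(2 + m) = 12 + (-4 - 2*m) = 8 - 2*m)
H(D, O) = -10 + O*(⅙ - D/6) (H(D, O) = O*((-1 + D)/(-3 - 3)) + 2*(-5) = O*((-1 + D)/(-6)) - 10 = O*((-1 + D)*(-⅙)) - 10 = O*(⅙ - D/6) - 10 = -10 + O*(⅙ - D/6))
(H(I(13), 171) + 24112) + 6103 = ((-10 + (⅙)*171 - ⅙*(8 - 2*13)*171) + 24112) + 6103 = ((-10 + 57/2 - ⅙*(8 - 26)*171) + 24112) + 6103 = ((-10 + 57/2 - ⅙*(-18)*171) + 24112) + 6103 = ((-10 + 57/2 + 513) + 24112) + 6103 = (1063/2 + 24112) + 6103 = 49287/2 + 6103 = 61493/2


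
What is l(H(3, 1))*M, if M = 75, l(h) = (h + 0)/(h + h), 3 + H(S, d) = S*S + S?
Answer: 75/2 ≈ 37.500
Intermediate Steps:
H(S, d) = -3 + S + S² (H(S, d) = -3 + (S*S + S) = -3 + (S² + S) = -3 + (S + S²) = -3 + S + S²)
l(h) = ½ (l(h) = h/((2*h)) = h*(1/(2*h)) = ½)
l(H(3, 1))*M = (½)*75 = 75/2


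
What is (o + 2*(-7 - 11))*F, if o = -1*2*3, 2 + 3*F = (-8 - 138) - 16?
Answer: 2296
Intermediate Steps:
F = -164/3 (F = -2/3 + ((-8 - 138) - 16)/3 = -2/3 + (-146 - 16)/3 = -2/3 + (1/3)*(-162) = -2/3 - 54 = -164/3 ≈ -54.667)
o = -6 (o = -2*3 = -6)
(o + 2*(-7 - 11))*F = (-6 + 2*(-7 - 11))*(-164/3) = (-6 + 2*(-18))*(-164/3) = (-6 - 36)*(-164/3) = -42*(-164/3) = 2296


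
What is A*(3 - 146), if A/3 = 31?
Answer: -13299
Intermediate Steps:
A = 93 (A = 3*31 = 93)
A*(3 - 146) = 93*(3 - 146) = 93*(-143) = -13299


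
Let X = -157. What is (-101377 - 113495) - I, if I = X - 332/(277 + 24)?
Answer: -64628883/301 ≈ -2.1471e+5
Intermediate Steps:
I = -47589/301 (I = -157 - 332/(277 + 24) = -157 - 332/301 = -47589/301 ≈ -158.10)
(-101377 - 113495) - I = (-101377 - 113495) - 1*(-47589/301) = -214872 + 47589/301 = -64628883/301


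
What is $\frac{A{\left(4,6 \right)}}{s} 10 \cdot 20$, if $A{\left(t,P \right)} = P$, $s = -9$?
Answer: $- \frac{400}{3} \approx -133.33$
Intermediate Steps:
$\frac{A{\left(4,6 \right)}}{s} 10 \cdot 20 = \frac{6}{-9} \cdot 10 \cdot 20 = 6 \left(- \frac{1}{9}\right) 10 \cdot 20 = \left(- \frac{2}{3}\right) 10 \cdot 20 = \left(- \frac{20}{3}\right) 20 = - \frac{400}{3}$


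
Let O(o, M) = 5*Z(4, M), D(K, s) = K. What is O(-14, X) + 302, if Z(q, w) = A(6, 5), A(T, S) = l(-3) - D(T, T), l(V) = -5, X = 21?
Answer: 247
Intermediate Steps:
A(T, S) = -5 - T
Z(q, w) = -11 (Z(q, w) = -5 - 1*6 = -5 - 6 = -11)
O(o, M) = -55 (O(o, M) = 5*(-11) = -55)
O(-14, X) + 302 = -55 + 302 = 247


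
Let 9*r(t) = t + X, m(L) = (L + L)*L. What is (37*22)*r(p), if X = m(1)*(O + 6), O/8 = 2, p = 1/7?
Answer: 83842/21 ≈ 3992.5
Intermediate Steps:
p = 1/7 ≈ 0.14286
m(L) = 2*L**2 (m(L) = (2*L)*L = 2*L**2)
O = 16 (O = 8*2 = 16)
X = 44 (X = (2*1**2)*(16 + 6) = (2*1)*22 = 2*22 = 44)
r(t) = 44/9 + t/9 (r(t) = (t + 44)/9 = (44 + t)/9 = 44/9 + t/9)
(37*22)*r(p) = (37*22)*(44/9 + (1/9)*(1/7)) = 814*(44/9 + 1/63) = 814*(103/21) = 83842/21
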